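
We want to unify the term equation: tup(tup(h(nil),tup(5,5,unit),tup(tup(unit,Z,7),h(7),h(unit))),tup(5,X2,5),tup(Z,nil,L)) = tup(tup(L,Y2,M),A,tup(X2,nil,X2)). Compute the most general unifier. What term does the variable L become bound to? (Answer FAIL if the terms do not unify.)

h(nil)

Decompose tup/3: tup(h(nil),tup(5,5,unit),tup(tup(unit,Z,7),h(7),h(unit))) = tup(L,Y2,M),  tup(5,X2,5) = A,  tup(Z,nil,L) = tup(X2,nil,X2).
Decompose tup/3: h(nil) = L,  tup(5,5,unit) = Y2,  tup(tup(unit,Z,7),h(7),h(unit)) = M.
Bind L := h(nil); substituting into the one remaining equation that mentions L gives: tup(Z,nil,h(nil)) = tup(X2,nil,X2).
Bind Y2 := tup(5,5,unit); no other remaining equation mentions Y2.
Bind M := tup(tup(unit,Z,7),h(7),h(unit)); no other remaining equation mentions M.
Bind A := tup(5,X2,5); no other remaining equation mentions A.
Decompose tup/3: Z = X2,  nil = nil,  h(nil) = X2.
Bind Z := X2; no other remaining equation mentions Z. Substituting into the earlier binding gives M := tup(tup(unit,X2,7),h(7),h(unit)).
Delete trivial equation nil = nil.
Bind X2 := h(nil). Substituting into the earlier bindings gives M := tup(tup(unit,h(nil),7),h(7),h(unit)), A := tup(5,h(nil),5), Z := h(nil).
MGU = { L -> h(nil), Y2 -> tup(5,5,unit), M -> tup(tup(unit,h(nil),7),h(7),h(unit)), A -> tup(5,h(nil),5), Z -> h(nil), X2 -> h(nil) }, so L -> h(nil).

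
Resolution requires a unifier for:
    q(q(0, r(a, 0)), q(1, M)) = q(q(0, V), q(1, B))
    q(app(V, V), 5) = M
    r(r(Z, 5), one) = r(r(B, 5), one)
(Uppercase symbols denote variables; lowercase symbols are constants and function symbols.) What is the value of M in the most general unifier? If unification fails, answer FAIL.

q(app(r(a, 0), r(a, 0)), 5)

Decompose q/2: q(0, r(a, 0)) = q(0, V),  q(1, M) = q(1, B).
Decompose q/2: 0 = 0,  r(a, 0) = V.
Delete trivial equation 0 = 0.
Bind V := r(a, 0); substituting into the one remaining equation that mentions V gives: q(app(r(a, 0), r(a, 0)), 5) = M.
Decompose q/2: 1 = 1,  M = B.
Delete trivial equation 1 = 1.
Bind M := B; substituting into the one remaining equation that mentions M gives: q(app(r(a, 0), r(a, 0)), 5) = B.
Bind B := q(app(r(a, 0), r(a, 0)), 5); substituting into the remaining equation gives: r(r(Z, 5), one) = r(r(q(app(r(a, 0), r(a, 0)), 5), 5), one). Substituting into the earlier binding gives M := q(app(r(a, 0), r(a, 0)), 5).
Decompose r/2: r(Z, 5) = r(q(app(r(a, 0), r(a, 0)), 5), 5),  one = one.
Decompose r/2: Z = q(app(r(a, 0), r(a, 0)), 5),  5 = 5.
Bind Z := q(app(r(a, 0), r(a, 0)), 5); no other remaining equation mentions Z.
Delete trivial equation 5 = 5.
Delete trivial equation one = one.
MGU = { V := r(a, 0), M := q(app(r(a, 0), r(a, 0)), 5), B := q(app(r(a, 0), r(a, 0)), 5), Z := q(app(r(a, 0), r(a, 0)), 5) }, so M := q(app(r(a, 0), r(a, 0)), 5).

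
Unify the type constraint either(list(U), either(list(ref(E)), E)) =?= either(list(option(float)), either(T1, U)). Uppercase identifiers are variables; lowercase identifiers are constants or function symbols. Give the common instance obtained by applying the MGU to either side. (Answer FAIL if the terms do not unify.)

either(list(option(float)), either(list(ref(option(float))), option(float)))

Decompose either/2: list(U) =?= list(option(float)),  either(list(ref(E)), E) =?= either(T1, U).
Decompose list/1: U =?= option(float).
Bind U := option(float); substituting into the remaining equation gives: either(list(ref(E)), E) =?= either(T1, option(float)).
Decompose either/2: list(ref(E)) =?= T1,  E =?= option(float).
Bind T1 := list(ref(E)); no other remaining equation mentions T1.
Bind E := option(float). Substituting into the earlier binding gives T1 := list(ref(option(float))).
Applying the MGU to either side gives either(list(option(float)), either(list(ref(option(float))), option(float))).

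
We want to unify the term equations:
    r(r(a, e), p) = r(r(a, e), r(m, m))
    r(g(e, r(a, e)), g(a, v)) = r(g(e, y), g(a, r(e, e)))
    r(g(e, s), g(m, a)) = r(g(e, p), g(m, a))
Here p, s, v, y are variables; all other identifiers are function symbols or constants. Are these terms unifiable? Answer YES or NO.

Decompose r/2: r(a, e) = r(a, e),  p = r(m, m).
Delete trivial equation r(a, e) = r(a, e).
Bind p := r(m, m); substituting into the one remaining equation that mentions p gives: r(g(e, s), g(m, a)) = r(g(e, r(m, m)), g(m, a)).
Decompose r/2: g(e, r(a, e)) = g(e, y),  g(a, v) = g(a, r(e, e)).
Decompose g/2: e = e,  r(a, e) = y.
Delete trivial equation e = e.
Bind y := r(a, e); no other remaining equation mentions y.
Decompose g/2: a = a,  v = r(e, e).
Delete trivial equation a = a.
Bind v := r(e, e); no other remaining equation mentions v.
Decompose r/2: g(e, s) = g(e, r(m, m)),  g(m, a) = g(m, a).
Decompose g/2: e = e,  s = r(m, m).
Delete trivial equation e = e.
Bind s := r(m, m); no other remaining equation mentions s.
Delete trivial equation g(m, a) = g(m, a).
No equations remain and no clash or occurs-check failure arose, so a unifier exists.

YES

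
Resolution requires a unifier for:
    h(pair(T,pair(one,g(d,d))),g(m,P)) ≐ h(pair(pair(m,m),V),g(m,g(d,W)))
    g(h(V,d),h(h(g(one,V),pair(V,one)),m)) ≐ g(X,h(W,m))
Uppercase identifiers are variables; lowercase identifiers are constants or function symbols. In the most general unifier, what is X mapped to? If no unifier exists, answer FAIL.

h(pair(one,g(d,d)),d)

Decompose h/2: pair(T,pair(one,g(d,d))) ≐ pair(pair(m,m),V),  g(m,P) ≐ g(m,g(d,W)).
Decompose pair/2: T ≐ pair(m,m),  pair(one,g(d,d)) ≐ V.
Bind T := pair(m,m); no other remaining equation mentions T.
Bind V := pair(one,g(d,d)); substituting into the one remaining equation that mentions V gives: g(h(pair(one,g(d,d)),d),h(h(g(one,pair(one,g(d,d))),pair(pair(one,g(d,d)),one)),m)) ≐ g(X,h(W,m)).
Decompose g/2: m ≐ m,  P ≐ g(d,W).
Delete trivial equation m ≐ m.
Bind P := g(d,W); no other remaining equation mentions P.
Decompose g/2: h(pair(one,g(d,d)),d) ≐ X,  h(h(g(one,pair(one,g(d,d))),pair(pair(one,g(d,d)),one)),m) ≐ h(W,m).
Bind X := h(pair(one,g(d,d)),d); no other remaining equation mentions X.
Decompose h/2: h(g(one,pair(one,g(d,d))),pair(pair(one,g(d,d)),one)) ≐ W,  m ≐ m.
Bind W := h(g(one,pair(one,g(d,d))),pair(pair(one,g(d,d)),one)); no other remaining equation mentions W. Substituting into the earlier binding gives P := g(d,h(g(one,pair(one,g(d,d))),pair(pair(one,g(d,d)),one))).
Delete trivial equation m ≐ m.
MGU = { T ↦ pair(m,m), V ↦ pair(one,g(d,d)), P ↦ g(d,h(g(one,pair(one,g(d,d))),pair(pair(one,g(d,d)),one))), X ↦ h(pair(one,g(d,d)),d), W ↦ h(g(one,pair(one,g(d,d))),pair(pair(one,g(d,d)),one)) }, so X ↦ h(pair(one,g(d,d)),d).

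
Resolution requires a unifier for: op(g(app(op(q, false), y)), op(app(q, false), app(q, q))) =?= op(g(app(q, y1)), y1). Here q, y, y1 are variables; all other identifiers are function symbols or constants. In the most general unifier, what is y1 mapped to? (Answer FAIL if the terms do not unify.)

FAIL

Decompose op/2: g(app(op(q, false), y)) =?= g(app(q, y1)),  op(app(q, false), app(q, q)) =?= y1.
Decompose g/1: app(op(q, false), y) =?= app(q, y1).
Decompose app/2: op(q, false) =?= q,  y =?= y1.
Occurs check fails: q occurs in op(q, false); the equation q =?= op(q, false) has no finite solution.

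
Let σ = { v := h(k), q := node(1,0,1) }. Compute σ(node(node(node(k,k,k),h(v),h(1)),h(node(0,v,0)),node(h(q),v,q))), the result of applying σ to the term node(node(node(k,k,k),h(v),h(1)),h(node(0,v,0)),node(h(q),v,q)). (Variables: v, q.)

node(node(node(k,k,k),h(h(k)),h(1)),h(node(0,h(k),0)),node(h(node(1,0,1)),h(k),node(1,0,1)))

Replace each occurrence of v with h(k).
Replace each occurrence of q with node(1,0,1).
Result: node(node(node(k,k,k),h(h(k)),h(1)),h(node(0,h(k),0)),node(h(node(1,0,1)),h(k),node(1,0,1))).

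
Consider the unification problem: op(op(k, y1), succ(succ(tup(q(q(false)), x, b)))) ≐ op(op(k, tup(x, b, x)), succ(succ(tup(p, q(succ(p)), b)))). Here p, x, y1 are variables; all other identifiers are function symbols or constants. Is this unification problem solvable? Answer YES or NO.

YES

Decompose op/2: op(k, y1) ≐ op(k, tup(x, b, x)),  succ(succ(tup(q(q(false)), x, b))) ≐ succ(succ(tup(p, q(succ(p)), b))).
Decompose op/2: k ≐ k,  y1 ≐ tup(x, b, x).
Delete trivial equation k ≐ k.
Bind y1 := tup(x, b, x); no other remaining equation mentions y1.
Decompose succ/1: succ(tup(q(q(false)), x, b)) ≐ succ(tup(p, q(succ(p)), b)).
Decompose succ/1: tup(q(q(false)), x, b) ≐ tup(p, q(succ(p)), b).
Decompose tup/3: q(q(false)) ≐ p,  x ≐ q(succ(p)),  b ≐ b.
Bind p := q(q(false)); substituting into the one remaining equation that mentions p gives: x ≐ q(succ(q(q(false)))).
Bind x := q(succ(q(q(false)))); no other remaining equation mentions x. Substituting into the earlier binding gives y1 := tup(q(succ(q(q(false)))), b, q(succ(q(q(false))))).
Delete trivial equation b ≐ b.
No equations remain and no clash or occurs-check failure arose, so a unifier exists.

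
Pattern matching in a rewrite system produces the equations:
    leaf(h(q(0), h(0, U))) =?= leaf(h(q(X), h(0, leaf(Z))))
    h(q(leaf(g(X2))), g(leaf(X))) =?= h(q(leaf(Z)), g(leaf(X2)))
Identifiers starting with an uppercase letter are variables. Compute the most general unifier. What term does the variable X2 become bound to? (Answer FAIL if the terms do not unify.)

Decompose leaf/1: h(q(0), h(0, U)) =?= h(q(X), h(0, leaf(Z))).
Decompose h/2: q(0) =?= q(X),  h(0, U) =?= h(0, leaf(Z)).
Decompose q/1: 0 =?= X.
Bind X := 0; substituting into the one remaining equation that mentions X gives: h(q(leaf(g(X2))), g(leaf(0))) =?= h(q(leaf(Z)), g(leaf(X2))).
Decompose h/2: 0 =?= 0,  U =?= leaf(Z).
Delete trivial equation 0 =?= 0.
Bind U := leaf(Z); no other remaining equation mentions U.
Decompose h/2: q(leaf(g(X2))) =?= q(leaf(Z)),  g(leaf(0)) =?= g(leaf(X2)).
Decompose q/1: leaf(g(X2)) =?= leaf(Z).
Decompose leaf/1: g(X2) =?= Z.
Bind Z := g(X2); no other remaining equation mentions Z. Substituting into the earlier binding gives U := leaf(g(X2)).
Decompose g/1: leaf(0) =?= leaf(X2).
Decompose leaf/1: 0 =?= X2.
Bind X2 := 0. Substituting into the earlier bindings gives U := leaf(g(0)), Z := g(0).
MGU = { X -> 0, U -> leaf(g(0)), Z -> g(0), X2 -> 0 }, so X2 -> 0.

0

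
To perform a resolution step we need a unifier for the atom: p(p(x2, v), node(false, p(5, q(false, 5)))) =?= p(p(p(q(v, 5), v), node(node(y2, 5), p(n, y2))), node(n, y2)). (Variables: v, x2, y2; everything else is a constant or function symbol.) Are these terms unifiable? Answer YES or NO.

Decompose p/2: p(x2, v) =?= p(p(q(v, 5), v), node(node(y2, 5), p(n, y2))),  node(false, p(5, q(false, 5))) =?= node(n, y2).
Decompose p/2: x2 =?= p(q(v, 5), v),  v =?= node(node(y2, 5), p(n, y2)).
Bind x2 := p(q(v, 5), v); no other remaining equation mentions x2.
Bind v := node(node(y2, 5), p(n, y2)); no other remaining equation mentions v. Substituting into the earlier binding gives x2 := p(q(node(node(y2, 5), p(n, y2)), 5), node(node(y2, 5), p(n, y2))).
Decompose node/2: false =?= n,  p(5, q(false, 5)) =?= y2.
Clash: constants false and n differ; no unifier exists.

NO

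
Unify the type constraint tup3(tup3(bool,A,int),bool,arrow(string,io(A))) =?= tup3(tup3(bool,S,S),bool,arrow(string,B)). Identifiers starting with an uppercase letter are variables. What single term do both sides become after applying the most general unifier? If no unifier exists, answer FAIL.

tup3(tup3(bool,int,int),bool,arrow(string,io(int)))

Decompose tup3/3: tup3(bool,A,int) =?= tup3(bool,S,S),  bool =?= bool,  arrow(string,io(A)) =?= arrow(string,B).
Decompose tup3/3: bool =?= bool,  A =?= S,  int =?= S.
Delete trivial equation bool =?= bool.
Bind A := S; substituting into the one remaining equation that mentions A gives: arrow(string,io(S)) =?= arrow(string,B).
Bind S := int; substituting into the one remaining equation that mentions S gives: arrow(string,io(int)) =?= arrow(string,B). Substituting into the earlier binding gives A := int.
Delete trivial equation bool =?= bool.
Decompose arrow/2: string =?= string,  io(int) =?= B.
Delete trivial equation string =?= string.
Bind B := io(int).
Applying the MGU to either side gives tup3(tup3(bool,int,int),bool,arrow(string,io(int))).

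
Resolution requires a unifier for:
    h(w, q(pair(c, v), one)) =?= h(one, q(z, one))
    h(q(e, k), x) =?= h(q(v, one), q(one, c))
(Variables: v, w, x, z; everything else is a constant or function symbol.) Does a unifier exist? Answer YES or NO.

NO

Decompose h/2: w =?= one,  q(pair(c, v), one) =?= q(z, one).
Bind w := one; no other remaining equation mentions w.
Decompose q/2: pair(c, v) =?= z,  one =?= one.
Bind z := pair(c, v); no other remaining equation mentions z.
Delete trivial equation one =?= one.
Decompose h/2: q(e, k) =?= q(v, one),  x =?= q(one, c).
Decompose q/2: e =?= v,  k =?= one.
Bind v := e; no other remaining equation mentions v. Substituting into the earlier binding gives z := pair(c, e).
Clash: constants k and one differ; no unifier exists.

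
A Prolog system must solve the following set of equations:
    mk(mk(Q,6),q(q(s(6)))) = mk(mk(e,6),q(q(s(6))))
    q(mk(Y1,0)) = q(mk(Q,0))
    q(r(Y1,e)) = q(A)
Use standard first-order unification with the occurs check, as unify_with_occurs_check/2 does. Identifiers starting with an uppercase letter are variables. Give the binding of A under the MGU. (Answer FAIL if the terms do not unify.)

r(e,e)

Decompose mk/2: mk(Q,6) = mk(e,6),  q(q(s(6))) = q(q(s(6))).
Decompose mk/2: Q = e,  6 = 6.
Bind Q := e; substituting into the one remaining equation that mentions Q gives: q(mk(Y1,0)) = q(mk(e,0)).
Delete trivial equation 6 = 6.
Delete trivial equation q(q(s(6))) = q(q(s(6))).
Decompose q/1: mk(Y1,0) = mk(e,0).
Decompose mk/2: Y1 = e,  0 = 0.
Bind Y1 := e; substituting into the one remaining equation that mentions Y1 gives: q(r(e,e)) = q(A).
Delete trivial equation 0 = 0.
Decompose q/1: r(e,e) = A.
Bind A := r(e,e).
MGU = { Q ↦ e, Y1 ↦ e, A ↦ r(e,e) }, so A ↦ r(e,e).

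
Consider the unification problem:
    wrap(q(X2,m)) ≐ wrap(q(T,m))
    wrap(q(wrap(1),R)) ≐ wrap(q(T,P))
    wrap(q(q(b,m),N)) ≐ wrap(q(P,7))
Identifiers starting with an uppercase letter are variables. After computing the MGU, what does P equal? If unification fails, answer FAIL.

q(b,m)

Decompose wrap/1: q(X2,m) ≐ q(T,m).
Decompose q/2: X2 ≐ T,  m ≐ m.
Bind X2 := T; no other remaining equation mentions X2.
Delete trivial equation m ≐ m.
Decompose wrap/1: q(wrap(1),R) ≐ q(T,P).
Decompose q/2: wrap(1) ≐ T,  R ≐ P.
Bind T := wrap(1); no other remaining equation mentions T. Substituting into the earlier binding gives X2 := wrap(1).
Bind R := P; no other remaining equation mentions R.
Decompose wrap/1: q(q(b,m),N) ≐ q(P,7).
Decompose q/2: q(b,m) ≐ P,  N ≐ 7.
Bind P := q(b,m); no other remaining equation mentions P. Substituting into the earlier binding gives R := q(b,m).
Bind N := 7.
MGU = { X2 := wrap(1), T := wrap(1), R := q(b,m), P := q(b,m), N := 7 }, so P := q(b,m).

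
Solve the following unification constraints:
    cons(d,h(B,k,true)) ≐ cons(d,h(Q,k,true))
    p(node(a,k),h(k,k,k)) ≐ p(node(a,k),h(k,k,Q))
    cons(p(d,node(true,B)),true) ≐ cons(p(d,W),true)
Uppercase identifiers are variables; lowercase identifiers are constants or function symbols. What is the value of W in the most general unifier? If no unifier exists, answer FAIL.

node(true,k)

Decompose cons/2: d ≐ d,  h(B,k,true) ≐ h(Q,k,true).
Delete trivial equation d ≐ d.
Decompose h/3: B ≐ Q,  k ≐ k,  true ≐ true.
Bind B := Q; substituting into the one remaining equation that mentions B gives: cons(p(d,node(true,Q)),true) ≐ cons(p(d,W),true).
Delete trivial equation k ≐ k.
Delete trivial equation true ≐ true.
Decompose p/2: node(a,k) ≐ node(a,k),  h(k,k,k) ≐ h(k,k,Q).
Delete trivial equation node(a,k) ≐ node(a,k).
Decompose h/3: k ≐ k,  k ≐ k,  k ≐ Q.
Delete trivial equation k ≐ k.
Delete trivial equation k ≐ k.
Bind Q := k; substituting into the remaining equation gives: cons(p(d,node(true,k)),true) ≐ cons(p(d,W),true). Substituting into the earlier binding gives B := k.
Decompose cons/2: p(d,node(true,k)) ≐ p(d,W),  true ≐ true.
Decompose p/2: d ≐ d,  node(true,k) ≐ W.
Delete trivial equation d ≐ d.
Bind W := node(true,k); no other remaining equation mentions W.
Delete trivial equation true ≐ true.
MGU = { B -> k, Q -> k, W -> node(true,k) }, so W -> node(true,k).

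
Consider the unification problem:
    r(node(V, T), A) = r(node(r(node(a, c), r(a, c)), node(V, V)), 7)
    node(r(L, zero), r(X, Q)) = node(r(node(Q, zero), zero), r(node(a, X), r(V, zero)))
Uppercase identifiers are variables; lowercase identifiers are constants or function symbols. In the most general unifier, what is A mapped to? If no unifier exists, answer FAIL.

Decompose r/2: node(V, T) = node(r(node(a, c), r(a, c)), node(V, V)),  A = 7.
Decompose node/2: V = r(node(a, c), r(a, c)),  T = node(V, V).
Bind V := r(node(a, c), r(a, c)); substituting into the 2 remaining equations that mention V gives: T = node(r(node(a, c), r(a, c)), r(node(a, c), r(a, c))),  node(r(L, zero), r(X, Q)) = node(r(node(Q, zero), zero), r(node(a, X), r(r(node(a, c), r(a, c)), zero))).
Bind T := node(r(node(a, c), r(a, c)), r(node(a, c), r(a, c))); no other remaining equation mentions T.
Bind A := 7; no other remaining equation mentions A.
Decompose node/2: r(L, zero) = r(node(Q, zero), zero),  r(X, Q) = r(node(a, X), r(r(node(a, c), r(a, c)), zero)).
Decompose r/2: L = node(Q, zero),  zero = zero.
Bind L := node(Q, zero); no other remaining equation mentions L.
Delete trivial equation zero = zero.
Decompose r/2: X = node(a, X),  Q = r(r(node(a, c), r(a, c)), zero).
Occurs check fails: X occurs in node(a, X); the equation X = node(a, X) has no finite solution.

FAIL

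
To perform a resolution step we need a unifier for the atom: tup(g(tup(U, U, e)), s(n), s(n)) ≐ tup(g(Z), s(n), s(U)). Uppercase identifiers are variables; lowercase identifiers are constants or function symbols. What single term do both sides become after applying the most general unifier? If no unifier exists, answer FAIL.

tup(g(tup(n, n, e)), s(n), s(n))

Decompose tup/3: g(tup(U, U, e)) ≐ g(Z),  s(n) ≐ s(n),  s(n) ≐ s(U).
Decompose g/1: tup(U, U, e) ≐ Z.
Bind Z := tup(U, U, e); no other remaining equation mentions Z.
Delete trivial equation s(n) ≐ s(n).
Decompose s/1: n ≐ U.
Bind U := n. Substituting into the earlier binding gives Z := tup(n, n, e).
Applying the MGU to either side gives tup(g(tup(n, n, e)), s(n), s(n)).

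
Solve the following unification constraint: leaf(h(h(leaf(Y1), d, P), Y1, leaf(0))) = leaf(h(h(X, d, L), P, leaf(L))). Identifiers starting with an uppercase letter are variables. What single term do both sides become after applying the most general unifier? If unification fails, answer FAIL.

leaf(h(h(leaf(0), d, 0), 0, leaf(0)))

Decompose leaf/1: h(h(leaf(Y1), d, P), Y1, leaf(0)) = h(h(X, d, L), P, leaf(L)).
Decompose h/3: h(leaf(Y1), d, P) = h(X, d, L),  Y1 = P,  leaf(0) = leaf(L).
Decompose h/3: leaf(Y1) = X,  d = d,  P = L.
Bind X := leaf(Y1); no other remaining equation mentions X.
Delete trivial equation d = d.
Bind P := L; substituting into the one remaining equation that mentions P gives: Y1 = L.
Bind Y1 := L; no other remaining equation mentions Y1. Substituting into the earlier binding gives X := leaf(L).
Decompose leaf/1: 0 = L.
Bind L := 0. Substituting into the earlier bindings gives X := leaf(0), P := 0, Y1 := 0.
Applying the MGU to either side gives leaf(h(h(leaf(0), d, 0), 0, leaf(0))).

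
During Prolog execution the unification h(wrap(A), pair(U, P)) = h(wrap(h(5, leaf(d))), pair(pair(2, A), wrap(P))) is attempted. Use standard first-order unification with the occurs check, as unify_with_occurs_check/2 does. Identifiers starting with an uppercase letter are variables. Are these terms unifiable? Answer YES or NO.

Decompose h/2: wrap(A) = wrap(h(5, leaf(d))),  pair(U, P) = pair(pair(2, A), wrap(P)).
Decompose wrap/1: A = h(5, leaf(d)).
Bind A := h(5, leaf(d)); substituting into the remaining equation gives: pair(U, P) = pair(pair(2, h(5, leaf(d))), wrap(P)).
Decompose pair/2: U = pair(2, h(5, leaf(d))),  P = wrap(P).
Bind U := pair(2, h(5, leaf(d))); no other remaining equation mentions U.
Occurs check fails: P occurs in wrap(P); the equation P = wrap(P) has no finite solution.

NO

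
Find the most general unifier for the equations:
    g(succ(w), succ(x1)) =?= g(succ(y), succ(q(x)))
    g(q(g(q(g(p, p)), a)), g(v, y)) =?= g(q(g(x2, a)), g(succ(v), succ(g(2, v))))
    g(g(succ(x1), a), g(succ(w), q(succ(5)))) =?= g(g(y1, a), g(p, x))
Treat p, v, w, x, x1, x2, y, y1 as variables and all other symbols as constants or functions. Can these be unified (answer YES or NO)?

NO

Decompose g/2: succ(w) =?= succ(y),  succ(x1) =?= succ(q(x)).
Decompose succ/1: w =?= y.
Bind w := y; substituting into the one remaining equation that mentions w gives: g(g(succ(x1), a), g(succ(y), q(succ(5)))) =?= g(g(y1, a), g(p, x)).
Decompose succ/1: x1 =?= q(x).
Bind x1 := q(x); substituting into the one remaining equation that mentions x1 gives: g(g(succ(q(x)), a), g(succ(y), q(succ(5)))) =?= g(g(y1, a), g(p, x)).
Decompose g/2: q(g(q(g(p, p)), a)) =?= q(g(x2, a)),  g(v, y) =?= g(succ(v), succ(g(2, v))).
Decompose q/1: g(q(g(p, p)), a) =?= g(x2, a).
Decompose g/2: q(g(p, p)) =?= x2,  a =?= a.
Bind x2 := q(g(p, p)); no other remaining equation mentions x2.
Delete trivial equation a =?= a.
Decompose g/2: v =?= succ(v),  y =?= succ(g(2, v)).
Occurs check fails: v occurs in succ(v); the equation v =?= succ(v) has no finite solution.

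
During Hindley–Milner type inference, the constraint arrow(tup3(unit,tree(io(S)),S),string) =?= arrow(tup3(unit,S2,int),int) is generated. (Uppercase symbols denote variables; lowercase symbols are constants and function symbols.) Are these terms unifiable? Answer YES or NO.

Decompose arrow/2: tup3(unit,tree(io(S)),S) =?= tup3(unit,S2,int),  string =?= int.
Decompose tup3/3: unit =?= unit,  tree(io(S)) =?= S2,  S =?= int.
Delete trivial equation unit =?= unit.
Bind S2 := tree(io(S)); no other remaining equation mentions S2.
Bind S := int; no other remaining equation mentions S. Substituting into the earlier binding gives S2 := tree(io(int)).
Clash: constants string and int differ; no unifier exists.

NO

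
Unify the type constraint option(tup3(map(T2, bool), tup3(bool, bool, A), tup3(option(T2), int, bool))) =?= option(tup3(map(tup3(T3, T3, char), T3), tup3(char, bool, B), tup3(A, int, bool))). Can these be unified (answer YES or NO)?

NO

Decompose option/1: tup3(map(T2, bool), tup3(bool, bool, A), tup3(option(T2), int, bool)) =?= tup3(map(tup3(T3, T3, char), T3), tup3(char, bool, B), tup3(A, int, bool)).
Decompose tup3/3: map(T2, bool) =?= map(tup3(T3, T3, char), T3),  tup3(bool, bool, A) =?= tup3(char, bool, B),  tup3(option(T2), int, bool) =?= tup3(A, int, bool).
Decompose map/2: T2 =?= tup3(T3, T3, char),  bool =?= T3.
Bind T2 := tup3(T3, T3, char); substituting into the one remaining equation that mentions T2 gives: tup3(option(tup3(T3, T3, char)), int, bool) =?= tup3(A, int, bool).
Bind T3 := bool; substituting into the one remaining equation that mentions T3 gives: tup3(option(tup3(bool, bool, char)), int, bool) =?= tup3(A, int, bool). Substituting into the earlier binding gives T2 := tup3(bool, bool, char).
Decompose tup3/3: bool =?= char,  bool =?= bool,  A =?= B.
Clash: constants bool and char differ; no unifier exists.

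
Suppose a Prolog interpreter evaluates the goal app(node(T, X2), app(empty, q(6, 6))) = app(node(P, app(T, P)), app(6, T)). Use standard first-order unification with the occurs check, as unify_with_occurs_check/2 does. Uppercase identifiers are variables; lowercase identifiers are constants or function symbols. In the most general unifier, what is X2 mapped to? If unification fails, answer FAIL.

FAIL

Decompose app/2: node(T, X2) = node(P, app(T, P)),  app(empty, q(6, 6)) = app(6, T).
Decompose node/2: T = P,  X2 = app(T, P).
Bind T := P; substituting into the remaining equations gives: X2 = app(P, P),  app(empty, q(6, 6)) = app(6, P).
Bind X2 := app(P, P); no other remaining equation mentions X2.
Decompose app/2: empty = 6,  q(6, 6) = P.
Clash: constants empty and 6 differ; no unifier exists.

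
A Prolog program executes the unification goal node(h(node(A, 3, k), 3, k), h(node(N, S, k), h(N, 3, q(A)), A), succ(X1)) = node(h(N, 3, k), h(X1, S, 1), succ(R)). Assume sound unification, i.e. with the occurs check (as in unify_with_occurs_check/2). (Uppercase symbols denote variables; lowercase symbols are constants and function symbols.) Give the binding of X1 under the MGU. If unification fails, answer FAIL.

Decompose node/3: h(node(A, 3, k), 3, k) = h(N, 3, k),  h(node(N, S, k), h(N, 3, q(A)), A) = h(X1, S, 1),  succ(X1) = succ(R).
Decompose h/3: node(A, 3, k) = N,  3 = 3,  k = k.
Bind N := node(A, 3, k); substituting into the one remaining equation that mentions N gives: h(node(node(A, 3, k), S, k), h(node(A, 3, k), 3, q(A)), A) = h(X1, S, 1).
Delete trivial equation 3 = 3.
Delete trivial equation k = k.
Decompose h/3: node(node(A, 3, k), S, k) = X1,  h(node(A, 3, k), 3, q(A)) = S,  A = 1.
Bind X1 := node(node(A, 3, k), S, k); substituting into the one remaining equation that mentions X1 gives: succ(node(node(A, 3, k), S, k)) = succ(R).
Bind S := h(node(A, 3, k), 3, q(A)); substituting into the one remaining equation that mentions S gives: succ(node(node(A, 3, k), h(node(A, 3, k), 3, q(A)), k)) = succ(R). Substituting into the earlier binding gives X1 := node(node(A, 3, k), h(node(A, 3, k), 3, q(A)), k).
Bind A := 1; substituting into the remaining equation gives: succ(node(node(1, 3, k), h(node(1, 3, k), 3, q(1)), k)) = succ(R). Substituting into the earlier bindings gives N := node(1, 3, k), X1 := node(node(1, 3, k), h(node(1, 3, k), 3, q(1)), k), S := h(node(1, 3, k), 3, q(1)).
Decompose succ/1: node(node(1, 3, k), h(node(1, 3, k), 3, q(1)), k) = R.
Bind R := node(node(1, 3, k), h(node(1, 3, k), 3, q(1)), k).
MGU = { N ↦ node(1, 3, k), X1 ↦ node(node(1, 3, k), h(node(1, 3, k), 3, q(1)), k), S ↦ h(node(1, 3, k), 3, q(1)), A ↦ 1, R ↦ node(node(1, 3, k), h(node(1, 3, k), 3, q(1)), k) }, so X1 ↦ node(node(1, 3, k), h(node(1, 3, k), 3, q(1)), k).

node(node(1, 3, k), h(node(1, 3, k), 3, q(1)), k)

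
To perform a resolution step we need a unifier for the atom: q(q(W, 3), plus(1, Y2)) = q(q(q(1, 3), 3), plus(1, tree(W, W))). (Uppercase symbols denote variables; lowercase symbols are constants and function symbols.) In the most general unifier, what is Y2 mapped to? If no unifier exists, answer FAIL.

Decompose q/2: q(W, 3) = q(q(1, 3), 3),  plus(1, Y2) = plus(1, tree(W, W)).
Decompose q/2: W = q(1, 3),  3 = 3.
Bind W := q(1, 3); substituting into the one remaining equation that mentions W gives: plus(1, Y2) = plus(1, tree(q(1, 3), q(1, 3))).
Delete trivial equation 3 = 3.
Decompose plus/2: 1 = 1,  Y2 = tree(q(1, 3), q(1, 3)).
Delete trivial equation 1 = 1.
Bind Y2 := tree(q(1, 3), q(1, 3)).
MGU = { W -> q(1, 3), Y2 -> tree(q(1, 3), q(1, 3)) }, so Y2 -> tree(q(1, 3), q(1, 3)).

tree(q(1, 3), q(1, 3))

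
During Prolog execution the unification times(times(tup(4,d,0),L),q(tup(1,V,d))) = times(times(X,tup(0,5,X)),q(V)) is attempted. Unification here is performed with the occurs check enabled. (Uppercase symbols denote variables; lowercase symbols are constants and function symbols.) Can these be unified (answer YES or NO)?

NO

Decompose times/2: times(tup(4,d,0),L) = times(X,tup(0,5,X)),  q(tup(1,V,d)) = q(V).
Decompose times/2: tup(4,d,0) = X,  L = tup(0,5,X).
Bind X := tup(4,d,0); substituting into the one remaining equation that mentions X gives: L = tup(0,5,tup(4,d,0)).
Bind L := tup(0,5,tup(4,d,0)); no other remaining equation mentions L.
Decompose q/1: tup(1,V,d) = V.
Occurs check fails: V occurs in tup(1,V,d); the equation V = tup(1,V,d) has no finite solution.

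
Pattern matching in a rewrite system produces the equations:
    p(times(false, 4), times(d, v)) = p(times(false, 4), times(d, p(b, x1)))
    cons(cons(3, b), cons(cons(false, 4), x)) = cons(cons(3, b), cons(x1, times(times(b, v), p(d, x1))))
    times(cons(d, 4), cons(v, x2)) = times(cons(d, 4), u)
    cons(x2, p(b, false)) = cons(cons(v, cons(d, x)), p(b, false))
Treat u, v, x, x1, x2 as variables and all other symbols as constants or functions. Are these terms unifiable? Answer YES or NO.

Decompose p/2: times(false, 4) = times(false, 4),  times(d, v) = times(d, p(b, x1)).
Delete trivial equation times(false, 4) = times(false, 4).
Decompose times/2: d = d,  v = p(b, x1).
Delete trivial equation d = d.
Bind v := p(b, x1); substituting into the remaining equations gives: cons(cons(3, b), cons(cons(false, 4), x)) = cons(cons(3, b), cons(x1, times(times(b, p(b, x1)), p(d, x1)))),  times(cons(d, 4), cons(p(b, x1), x2)) = times(cons(d, 4), u),  cons(x2, p(b, false)) = cons(cons(p(b, x1), cons(d, x)), p(b, false)).
Decompose cons/2: cons(3, b) = cons(3, b),  cons(cons(false, 4), x) = cons(x1, times(times(b, p(b, x1)), p(d, x1))).
Delete trivial equation cons(3, b) = cons(3, b).
Decompose cons/2: cons(false, 4) = x1,  x = times(times(b, p(b, x1)), p(d, x1)).
Bind x1 := cons(false, 4); substituting into the remaining equations gives: x = times(times(b, p(b, cons(false, 4))), p(d, cons(false, 4))),  times(cons(d, 4), cons(p(b, cons(false, 4)), x2)) = times(cons(d, 4), u),  cons(x2, p(b, false)) = cons(cons(p(b, cons(false, 4)), cons(d, x)), p(b, false)). Substituting into the earlier binding gives v := p(b, cons(false, 4)).
Bind x := times(times(b, p(b, cons(false, 4))), p(d, cons(false, 4))); substituting into the one remaining equation that mentions x gives: cons(x2, p(b, false)) = cons(cons(p(b, cons(false, 4)), cons(d, times(times(b, p(b, cons(false, 4))), p(d, cons(false, 4))))), p(b, false)).
Decompose times/2: cons(d, 4) = cons(d, 4),  cons(p(b, cons(false, 4)), x2) = u.
Delete trivial equation cons(d, 4) = cons(d, 4).
Bind u := cons(p(b, cons(false, 4)), x2); no other remaining equation mentions u.
Decompose cons/2: x2 = cons(p(b, cons(false, 4)), cons(d, times(times(b, p(b, cons(false, 4))), p(d, cons(false, 4))))),  p(b, false) = p(b, false).
Bind x2 := cons(p(b, cons(false, 4)), cons(d, times(times(b, p(b, cons(false, 4))), p(d, cons(false, 4))))); no other remaining equation mentions x2. Substituting into the earlier binding gives u := cons(p(b, cons(false, 4)), cons(p(b, cons(false, 4)), cons(d, times(times(b, p(b, cons(false, 4))), p(d, cons(false, 4)))))).
Delete trivial equation p(b, false) = p(b, false).
No equations remain and no clash or occurs-check failure arose, so a unifier exists.

YES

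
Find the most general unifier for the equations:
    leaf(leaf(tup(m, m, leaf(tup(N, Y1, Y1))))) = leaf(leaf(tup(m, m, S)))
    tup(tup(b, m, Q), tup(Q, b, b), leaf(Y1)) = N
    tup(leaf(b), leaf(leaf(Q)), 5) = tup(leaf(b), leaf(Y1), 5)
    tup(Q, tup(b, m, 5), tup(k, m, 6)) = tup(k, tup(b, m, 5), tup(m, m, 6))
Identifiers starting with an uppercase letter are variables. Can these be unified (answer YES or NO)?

Decompose leaf/1: leaf(tup(m, m, leaf(tup(N, Y1, Y1)))) = leaf(tup(m, m, S)).
Decompose leaf/1: tup(m, m, leaf(tup(N, Y1, Y1))) = tup(m, m, S).
Decompose tup/3: m = m,  m = m,  leaf(tup(N, Y1, Y1)) = S.
Delete trivial equation m = m.
Delete trivial equation m = m.
Bind S := leaf(tup(N, Y1, Y1)); no other remaining equation mentions S.
Bind N := tup(tup(b, m, Q), tup(Q, b, b), leaf(Y1)); no other remaining equation mentions N. Substituting into the earlier binding gives S := leaf(tup(tup(tup(b, m, Q), tup(Q, b, b), leaf(Y1)), Y1, Y1)).
Decompose tup/3: leaf(b) = leaf(b),  leaf(leaf(Q)) = leaf(Y1),  5 = 5.
Delete trivial equation leaf(b) = leaf(b).
Decompose leaf/1: leaf(Q) = Y1.
Bind Y1 := leaf(Q); no other remaining equation mentions Y1. Substituting into the earlier bindings gives S := leaf(tup(tup(tup(b, m, Q), tup(Q, b, b), leaf(leaf(Q))), leaf(Q), leaf(Q))), N := tup(tup(b, m, Q), tup(Q, b, b), leaf(leaf(Q))).
Delete trivial equation 5 = 5.
Decompose tup/3: Q = k,  tup(b, m, 5) = tup(b, m, 5),  tup(k, m, 6) = tup(m, m, 6).
Bind Q := k; no other remaining equation mentions Q. Substituting into the earlier bindings gives S := leaf(tup(tup(tup(b, m, k), tup(k, b, b), leaf(leaf(k))), leaf(k), leaf(k))), N := tup(tup(b, m, k), tup(k, b, b), leaf(leaf(k))), Y1 := leaf(k).
Delete trivial equation tup(b, m, 5) = tup(b, m, 5).
Decompose tup/3: k = m,  m = m,  6 = 6.
Clash: constants k and m differ; no unifier exists.

NO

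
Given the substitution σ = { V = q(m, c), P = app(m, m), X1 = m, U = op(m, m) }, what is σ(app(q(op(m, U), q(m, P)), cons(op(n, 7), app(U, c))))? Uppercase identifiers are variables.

Replace each occurrence of P with app(m, m).
Replace each occurrence of U with op(m, m).
Result: app(q(op(m, op(m, m)), q(m, app(m, m))), cons(op(n, 7), app(op(m, m), c))).

app(q(op(m, op(m, m)), q(m, app(m, m))), cons(op(n, 7), app(op(m, m), c)))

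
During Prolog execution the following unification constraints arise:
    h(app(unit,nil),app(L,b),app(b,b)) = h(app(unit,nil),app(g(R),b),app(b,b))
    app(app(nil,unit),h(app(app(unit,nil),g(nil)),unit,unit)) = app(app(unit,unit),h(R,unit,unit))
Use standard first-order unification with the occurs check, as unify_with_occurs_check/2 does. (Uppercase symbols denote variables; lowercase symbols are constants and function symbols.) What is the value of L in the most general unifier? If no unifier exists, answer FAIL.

Decompose h/3: app(unit,nil) = app(unit,nil),  app(L,b) = app(g(R),b),  app(b,b) = app(b,b).
Delete trivial equation app(unit,nil) = app(unit,nil).
Decompose app/2: L = g(R),  b = b.
Bind L := g(R); no other remaining equation mentions L.
Delete trivial equation b = b.
Delete trivial equation app(b,b) = app(b,b).
Decompose app/2: app(nil,unit) = app(unit,unit),  h(app(app(unit,nil),g(nil)),unit,unit) = h(R,unit,unit).
Decompose app/2: nil = unit,  unit = unit.
Clash: constants nil and unit differ; no unifier exists.

FAIL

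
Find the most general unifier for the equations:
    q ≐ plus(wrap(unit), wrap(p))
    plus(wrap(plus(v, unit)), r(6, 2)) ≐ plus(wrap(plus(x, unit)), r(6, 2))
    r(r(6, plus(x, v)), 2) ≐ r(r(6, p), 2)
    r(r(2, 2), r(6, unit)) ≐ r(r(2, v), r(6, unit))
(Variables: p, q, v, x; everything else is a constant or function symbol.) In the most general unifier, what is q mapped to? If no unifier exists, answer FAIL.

plus(wrap(unit), wrap(plus(2, 2)))

Bind q := plus(wrap(unit), wrap(p)); no other remaining equation mentions q.
Decompose plus/2: wrap(plus(v, unit)) ≐ wrap(plus(x, unit)),  r(6, 2) ≐ r(6, 2).
Decompose wrap/1: plus(v, unit) ≐ plus(x, unit).
Decompose plus/2: v ≐ x,  unit ≐ unit.
Bind v := x; substituting into the 2 remaining equations that mention v gives: r(r(6, plus(x, x)), 2) ≐ r(r(6, p), 2),  r(r(2, 2), r(6, unit)) ≐ r(r(2, x), r(6, unit)).
Delete trivial equation unit ≐ unit.
Delete trivial equation r(6, 2) ≐ r(6, 2).
Decompose r/2: r(6, plus(x, x)) ≐ r(6, p),  2 ≐ 2.
Decompose r/2: 6 ≐ 6,  plus(x, x) ≐ p.
Delete trivial equation 6 ≐ 6.
Bind p := plus(x, x); no other remaining equation mentions p. Substituting into the earlier binding gives q := plus(wrap(unit), wrap(plus(x, x))).
Delete trivial equation 2 ≐ 2.
Decompose r/2: r(2, 2) ≐ r(2, x),  r(6, unit) ≐ r(6, unit).
Decompose r/2: 2 ≐ 2,  2 ≐ x.
Delete trivial equation 2 ≐ 2.
Bind x := 2; no other remaining equation mentions x. Substituting into the earlier bindings gives q := plus(wrap(unit), wrap(plus(2, 2))), v := 2, p := plus(2, 2).
Delete trivial equation r(6, unit) ≐ r(6, unit).
MGU = { q ↦ plus(wrap(unit), wrap(plus(2, 2))), v ↦ 2, p ↦ plus(2, 2), x ↦ 2 }, so q ↦ plus(wrap(unit), wrap(plus(2, 2))).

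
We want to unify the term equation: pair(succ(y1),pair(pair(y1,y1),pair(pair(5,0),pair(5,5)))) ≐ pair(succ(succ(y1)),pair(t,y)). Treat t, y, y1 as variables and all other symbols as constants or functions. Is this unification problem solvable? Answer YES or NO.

NO

Decompose pair/2: succ(y1) ≐ succ(succ(y1)),  pair(pair(y1,y1),pair(pair(5,0),pair(5,5))) ≐ pair(t,y).
Decompose succ/1: y1 ≐ succ(y1).
Occurs check fails: y1 occurs in succ(y1); the equation y1 ≐ succ(y1) has no finite solution.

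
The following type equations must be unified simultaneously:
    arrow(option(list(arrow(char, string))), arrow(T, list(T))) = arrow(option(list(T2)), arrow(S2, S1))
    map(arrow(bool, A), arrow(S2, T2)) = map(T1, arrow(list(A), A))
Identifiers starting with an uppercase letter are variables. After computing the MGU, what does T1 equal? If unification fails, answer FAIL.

arrow(bool, arrow(char, string))

Decompose arrow/2: option(list(arrow(char, string))) = option(list(T2)),  arrow(T, list(T)) = arrow(S2, S1).
Decompose option/1: list(arrow(char, string)) = list(T2).
Decompose list/1: arrow(char, string) = T2.
Bind T2 := arrow(char, string); substituting into the one remaining equation that mentions T2 gives: map(arrow(bool, A), arrow(S2, arrow(char, string))) = map(T1, arrow(list(A), A)).
Decompose arrow/2: T = S2,  list(T) = S1.
Bind T := S2; substituting into the one remaining equation that mentions T gives: list(S2) = S1.
Bind S1 := list(S2); no other remaining equation mentions S1.
Decompose map/2: arrow(bool, A) = T1,  arrow(S2, arrow(char, string)) = arrow(list(A), A).
Bind T1 := arrow(bool, A); no other remaining equation mentions T1.
Decompose arrow/2: S2 = list(A),  arrow(char, string) = A.
Bind S2 := list(A); no other remaining equation mentions S2. Substituting into the earlier bindings gives T := list(A), S1 := list(list(A)).
Bind A := arrow(char, string). Substituting into the earlier bindings gives T := list(arrow(char, string)), S1 := list(list(arrow(char, string))), T1 := arrow(bool, arrow(char, string)), S2 := list(arrow(char, string)).
MGU = { T2 ↦ arrow(char, string), T ↦ list(arrow(char, string)), S1 ↦ list(list(arrow(char, string))), T1 ↦ arrow(bool, arrow(char, string)), S2 ↦ list(arrow(char, string)), A ↦ arrow(char, string) }, so T1 ↦ arrow(bool, arrow(char, string)).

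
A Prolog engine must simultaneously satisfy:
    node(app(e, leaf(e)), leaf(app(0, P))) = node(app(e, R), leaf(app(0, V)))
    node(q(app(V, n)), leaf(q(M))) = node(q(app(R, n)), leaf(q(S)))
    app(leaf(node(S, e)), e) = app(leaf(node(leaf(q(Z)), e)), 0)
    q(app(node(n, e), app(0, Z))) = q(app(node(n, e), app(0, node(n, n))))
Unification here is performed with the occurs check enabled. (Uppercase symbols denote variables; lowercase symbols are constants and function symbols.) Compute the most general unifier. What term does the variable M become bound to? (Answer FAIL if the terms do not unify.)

Decompose node/2: app(e, leaf(e)) = app(e, R),  leaf(app(0, P)) = leaf(app(0, V)).
Decompose app/2: e = e,  leaf(e) = R.
Delete trivial equation e = e.
Bind R := leaf(e); substituting into the one remaining equation that mentions R gives: node(q(app(V, n)), leaf(q(M))) = node(q(app(leaf(e), n)), leaf(q(S))).
Decompose leaf/1: app(0, P) = app(0, V).
Decompose app/2: 0 = 0,  P = V.
Delete trivial equation 0 = 0.
Bind P := V; no other remaining equation mentions P.
Decompose node/2: q(app(V, n)) = q(app(leaf(e), n)),  leaf(q(M)) = leaf(q(S)).
Decompose q/1: app(V, n) = app(leaf(e), n).
Decompose app/2: V = leaf(e),  n = n.
Bind V := leaf(e); no other remaining equation mentions V. Substituting into the earlier binding gives P := leaf(e).
Delete trivial equation n = n.
Decompose leaf/1: q(M) = q(S).
Decompose q/1: M = S.
Bind M := S; no other remaining equation mentions M.
Decompose app/2: leaf(node(S, e)) = leaf(node(leaf(q(Z)), e)),  e = 0.
Decompose leaf/1: node(S, e) = node(leaf(q(Z)), e).
Decompose node/2: S = leaf(q(Z)),  e = e.
Bind S := leaf(q(Z)); no other remaining equation mentions S. Substituting into the earlier binding gives M := leaf(q(Z)).
Delete trivial equation e = e.
Clash: constants e and 0 differ; no unifier exists.

FAIL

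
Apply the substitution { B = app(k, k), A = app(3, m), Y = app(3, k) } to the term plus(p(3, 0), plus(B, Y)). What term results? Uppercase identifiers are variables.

plus(p(3, 0), plus(app(k, k), app(3, k)))

Replace each occurrence of B with app(k, k).
Replace each occurrence of Y with app(3, k).
Result: plus(p(3, 0), plus(app(k, k), app(3, k))).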